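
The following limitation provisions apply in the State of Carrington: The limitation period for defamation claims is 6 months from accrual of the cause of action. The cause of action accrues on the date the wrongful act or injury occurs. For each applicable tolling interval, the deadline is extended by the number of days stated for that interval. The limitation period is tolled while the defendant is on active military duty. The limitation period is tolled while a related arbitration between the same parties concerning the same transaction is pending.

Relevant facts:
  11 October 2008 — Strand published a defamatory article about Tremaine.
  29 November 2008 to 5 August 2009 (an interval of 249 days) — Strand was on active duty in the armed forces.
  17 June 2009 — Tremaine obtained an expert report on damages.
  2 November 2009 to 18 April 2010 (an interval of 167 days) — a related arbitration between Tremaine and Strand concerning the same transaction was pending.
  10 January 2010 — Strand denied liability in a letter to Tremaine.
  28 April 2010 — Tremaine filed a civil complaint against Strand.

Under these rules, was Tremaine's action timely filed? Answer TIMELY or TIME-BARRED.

TIMELY

The claim accrued on 11 October 2008, when the wrongful act occurred.
The untolled deadline — 6 months after 11 October 2008 — is 11 April 2009.
The defendant's active military service from 29 November 2008 to 5 August 2009 tolled the period for 249 days, extending the deadline to 16 December 2009.
The period was tolled for 167 days by the pending related arbitration (2 November 2009 to 18 April 2010), pushing the deadline to 1 June 2010.
Nothing else in the chronology tolls or restarts the period.
Tremaine filed on 28 April 2010, before the 1 June 2010 deadline, so the action is timely.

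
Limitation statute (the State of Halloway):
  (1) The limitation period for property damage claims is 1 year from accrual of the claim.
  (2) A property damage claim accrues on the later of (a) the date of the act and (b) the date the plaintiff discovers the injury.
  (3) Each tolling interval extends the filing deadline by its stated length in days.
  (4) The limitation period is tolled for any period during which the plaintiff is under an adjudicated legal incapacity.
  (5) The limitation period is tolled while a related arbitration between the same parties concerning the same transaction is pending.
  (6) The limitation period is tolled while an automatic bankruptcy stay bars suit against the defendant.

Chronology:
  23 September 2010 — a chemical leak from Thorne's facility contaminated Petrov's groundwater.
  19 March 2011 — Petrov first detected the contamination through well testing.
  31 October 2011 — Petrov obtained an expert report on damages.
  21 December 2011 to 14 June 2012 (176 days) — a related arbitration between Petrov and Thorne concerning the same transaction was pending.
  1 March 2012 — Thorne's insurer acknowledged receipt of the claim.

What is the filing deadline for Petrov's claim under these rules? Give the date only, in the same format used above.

11 September 2012

The claim accrued on 19 March 2011 — the later of the 23 September 2010 act and the 19 March 2011 discovery.
Adding the 1 year base period to 19 March 2011 gives a deadline of 19 March 2012, before any tolling.
Because the pending related arbitration ran from 21 December 2011 to 14 June 2012, the deadline is extended by 176 days to 11 September 2012.
None of the other events listed affects the running of the period under the stated rules.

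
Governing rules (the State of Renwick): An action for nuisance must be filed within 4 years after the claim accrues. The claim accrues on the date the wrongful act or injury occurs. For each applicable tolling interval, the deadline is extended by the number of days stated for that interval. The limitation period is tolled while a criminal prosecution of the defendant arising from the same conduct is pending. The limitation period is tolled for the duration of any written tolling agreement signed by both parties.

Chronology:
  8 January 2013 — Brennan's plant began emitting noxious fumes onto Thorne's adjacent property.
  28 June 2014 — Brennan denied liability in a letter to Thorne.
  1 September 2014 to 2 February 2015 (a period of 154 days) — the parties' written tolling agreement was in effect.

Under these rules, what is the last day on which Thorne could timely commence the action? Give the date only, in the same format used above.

The limitation period began to run on 8 January 2013.
4 years from 8 January 2013 is 8 January 2017.
Because the written tolling agreement ran from 1 September 2014 to 2 February 2015, the deadline is extended by 154 days to 11 June 2017.
Nothing else in the chronology tolls or restarts the period.

11 June 2017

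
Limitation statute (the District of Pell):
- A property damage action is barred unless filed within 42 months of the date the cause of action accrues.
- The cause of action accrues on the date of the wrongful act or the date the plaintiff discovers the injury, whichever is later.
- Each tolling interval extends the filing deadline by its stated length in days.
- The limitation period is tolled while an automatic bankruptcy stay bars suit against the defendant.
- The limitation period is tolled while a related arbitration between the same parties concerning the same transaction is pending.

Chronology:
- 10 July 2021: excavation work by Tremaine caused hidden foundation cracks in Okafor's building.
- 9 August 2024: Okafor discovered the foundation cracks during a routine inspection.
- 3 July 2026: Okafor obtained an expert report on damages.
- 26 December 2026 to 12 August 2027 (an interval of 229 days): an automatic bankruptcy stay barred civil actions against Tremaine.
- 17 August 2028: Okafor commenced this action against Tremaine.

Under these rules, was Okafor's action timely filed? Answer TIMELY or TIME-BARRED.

TIMELY

The claim accrued on 9 August 2024 — the later of the 10 July 2021 act and the 9 August 2024 discovery.
Adding the 42 months base period to 9 August 2024 gives a deadline of 9 February 2028, before any tolling.
Because the automatic bankruptcy stay ran from 26 December 2026 to 12 August 2027, the deadline is extended by 229 days to 25 September 2028.
The other events in the timeline have no effect on the limitation period under the stated rules.
The 17 August 2028 filing precedes the 25 September 2028 deadline; the claim is timely.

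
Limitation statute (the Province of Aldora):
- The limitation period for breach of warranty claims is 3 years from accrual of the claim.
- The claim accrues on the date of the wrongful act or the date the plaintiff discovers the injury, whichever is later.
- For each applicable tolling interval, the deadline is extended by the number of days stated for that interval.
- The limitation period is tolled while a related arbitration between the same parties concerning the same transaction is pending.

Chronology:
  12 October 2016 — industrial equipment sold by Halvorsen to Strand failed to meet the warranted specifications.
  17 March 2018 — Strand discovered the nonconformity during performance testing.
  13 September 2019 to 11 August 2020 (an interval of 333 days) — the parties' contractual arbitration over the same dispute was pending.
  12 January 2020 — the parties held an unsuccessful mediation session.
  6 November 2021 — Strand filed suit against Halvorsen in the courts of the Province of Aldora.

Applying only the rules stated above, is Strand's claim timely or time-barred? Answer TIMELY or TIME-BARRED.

The claim accrued on 17 March 2018 — the later of the 12 October 2016 act and the 17 March 2018 discovery.
3 years from 17 March 2018 is 17 March 2021.
The period was tolled for 333 days by the pending related arbitration (13 September 2019 to 11 August 2020), pushing the deadline to 13 February 2022.
The other events in the timeline have no effect on the limitation period under the stated rules.
Strand filed on 6 November 2021, before the 13 February 2022 deadline, so the action is timely.

TIMELY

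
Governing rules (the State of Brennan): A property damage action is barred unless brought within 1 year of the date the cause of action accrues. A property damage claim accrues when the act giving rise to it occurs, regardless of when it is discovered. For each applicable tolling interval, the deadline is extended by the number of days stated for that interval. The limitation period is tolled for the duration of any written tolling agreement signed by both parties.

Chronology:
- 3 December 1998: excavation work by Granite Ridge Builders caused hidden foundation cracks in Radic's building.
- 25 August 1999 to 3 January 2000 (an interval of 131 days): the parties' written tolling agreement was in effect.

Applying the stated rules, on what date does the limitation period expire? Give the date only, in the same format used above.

12 April 2000

The claim accrued on 3 December 1998, when the wrongful act occurred.
Adding the 1 year base period to 3 December 1998 gives a deadline of 3 December 1999, before any tolling.
The period was tolled for 131 days by the written tolling agreement (25 August 1999 to 3 January 2000), pushing the deadline to 12 April 2000.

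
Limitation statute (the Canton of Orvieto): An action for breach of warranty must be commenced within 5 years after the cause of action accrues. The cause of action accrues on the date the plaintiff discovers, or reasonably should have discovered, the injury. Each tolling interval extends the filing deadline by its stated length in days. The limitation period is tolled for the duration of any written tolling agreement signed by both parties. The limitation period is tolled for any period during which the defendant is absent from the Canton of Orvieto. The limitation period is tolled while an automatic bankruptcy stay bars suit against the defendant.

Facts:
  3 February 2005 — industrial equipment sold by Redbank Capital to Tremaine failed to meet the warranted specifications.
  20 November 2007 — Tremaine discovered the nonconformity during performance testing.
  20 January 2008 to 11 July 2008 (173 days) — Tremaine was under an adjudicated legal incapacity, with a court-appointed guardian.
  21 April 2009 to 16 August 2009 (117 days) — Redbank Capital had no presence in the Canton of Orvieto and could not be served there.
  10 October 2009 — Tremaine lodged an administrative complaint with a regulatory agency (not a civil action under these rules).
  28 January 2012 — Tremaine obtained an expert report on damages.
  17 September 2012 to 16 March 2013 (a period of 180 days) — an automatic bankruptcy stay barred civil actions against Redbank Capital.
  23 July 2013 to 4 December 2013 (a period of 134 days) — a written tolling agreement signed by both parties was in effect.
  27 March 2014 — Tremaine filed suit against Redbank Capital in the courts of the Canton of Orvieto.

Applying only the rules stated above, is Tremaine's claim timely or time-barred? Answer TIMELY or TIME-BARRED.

Accrual is tied to discovery, so the period began on 20 November 2007 rather than on 3 February 2005 when the act occurred.
Adding the 5 years base period to 20 November 2007 gives a deadline of 20 November 2012, before any tolling.
Because the defendant's absence from the jurisdiction ran from 21 April 2009 to 16 August 2009, the deadline is extended by 117 days to 17 March 2013.
The period was tolled for 180 days by the automatic bankruptcy stay (17 September 2012 to 16 March 2013), pushing the deadline to 13 September 2013.
The period was tolled for 134 days by the written tolling agreement (23 July 2013 to 4 December 2013), pushing the deadline to 25 January 2014.
No stated provision tolls the period for the plaintiff's incapacity, so the interval from 20 January 2008 to 11 July 2008 has no effect on the deadline.
The other events in the timeline have no effect on the limitation period under the stated rules.
Filing on 27 March 2014 missed the 25 January 2014 deadline — the action is time-barred.

TIME-BARRED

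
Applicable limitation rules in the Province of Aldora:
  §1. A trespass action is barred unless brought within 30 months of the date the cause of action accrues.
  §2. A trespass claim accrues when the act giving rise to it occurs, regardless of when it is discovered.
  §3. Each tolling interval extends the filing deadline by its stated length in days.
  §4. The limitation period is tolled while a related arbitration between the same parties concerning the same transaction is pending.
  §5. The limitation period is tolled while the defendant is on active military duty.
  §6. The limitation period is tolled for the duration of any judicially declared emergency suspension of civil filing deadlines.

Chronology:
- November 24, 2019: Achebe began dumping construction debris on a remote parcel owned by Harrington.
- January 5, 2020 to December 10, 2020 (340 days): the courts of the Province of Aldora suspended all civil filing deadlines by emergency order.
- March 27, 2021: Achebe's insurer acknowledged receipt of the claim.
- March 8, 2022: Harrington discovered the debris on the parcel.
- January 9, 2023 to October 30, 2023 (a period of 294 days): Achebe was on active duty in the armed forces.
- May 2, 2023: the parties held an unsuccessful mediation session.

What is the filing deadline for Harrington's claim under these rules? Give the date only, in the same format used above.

Accrual is governed by the date of the act, so the period began to run on November 24, 2019; the later discovery on March 8, 2022 is irrelevant under the stated rule.
The untolled deadline — 30 months after November 24, 2019 — is May 24, 2022.
The emergency suspension of filing deadlines from January 5, 2020 to December 10, 2020 tolled the period for 340 days, extending the deadline to April 29, 2023.
The defendant's active military service from January 9, 2023 to October 30, 2023 tolled the period for 294 days, extending the deadline to February 17, 2024.
The other events in the timeline have no effect on the limitation period under the stated rules.

February 17, 2024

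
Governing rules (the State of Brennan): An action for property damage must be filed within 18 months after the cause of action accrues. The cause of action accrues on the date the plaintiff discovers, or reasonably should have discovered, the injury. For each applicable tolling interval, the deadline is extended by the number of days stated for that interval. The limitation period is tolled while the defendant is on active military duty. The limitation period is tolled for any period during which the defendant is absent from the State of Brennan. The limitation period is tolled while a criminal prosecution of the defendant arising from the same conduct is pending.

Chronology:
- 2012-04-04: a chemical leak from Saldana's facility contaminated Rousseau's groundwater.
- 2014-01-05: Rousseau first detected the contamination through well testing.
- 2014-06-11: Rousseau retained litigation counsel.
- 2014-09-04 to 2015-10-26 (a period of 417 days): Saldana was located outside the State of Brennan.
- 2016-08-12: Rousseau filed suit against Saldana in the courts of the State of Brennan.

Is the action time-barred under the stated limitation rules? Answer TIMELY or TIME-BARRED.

Under the discovery rule, the claim accrued on 2014-01-05, when Rousseau discovered the injury — not on the 2012-04-04 date of the underlying act.
The untolled deadline — 18 months after 2014-01-05 — is 2015-07-05.
The period was tolled for 417 days by the defendant's absence from the jurisdiction (2014-09-04 to 2015-10-26), pushing the deadline to 2016-08-25.
Nothing else in the chronology tolls or restarts the period.
The 2016-08-12 filing precedes the 2016-08-25 deadline; the claim is timely.

TIMELY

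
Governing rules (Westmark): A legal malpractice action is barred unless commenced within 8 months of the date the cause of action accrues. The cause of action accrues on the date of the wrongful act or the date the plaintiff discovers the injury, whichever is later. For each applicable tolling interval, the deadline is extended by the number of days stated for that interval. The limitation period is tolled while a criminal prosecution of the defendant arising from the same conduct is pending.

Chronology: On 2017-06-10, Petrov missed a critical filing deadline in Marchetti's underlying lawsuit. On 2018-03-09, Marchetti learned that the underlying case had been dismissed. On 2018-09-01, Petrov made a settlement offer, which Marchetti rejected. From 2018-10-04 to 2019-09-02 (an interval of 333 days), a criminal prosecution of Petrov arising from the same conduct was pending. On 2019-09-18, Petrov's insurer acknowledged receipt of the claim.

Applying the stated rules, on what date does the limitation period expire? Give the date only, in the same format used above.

The claim accrued on 2018-03-09 — the later of the 2017-06-10 act and the 2018-03-09 discovery.
The untolled deadline — 8 months after 2018-03-09 — is 2018-11-09.
Because the pending criminal prosecution ran from 2018-10-04 to 2019-09-02, the deadline is extended by 333 days to 2019-10-08.
The other events in the timeline have no effect on the limitation period under the stated rules.

2019-10-08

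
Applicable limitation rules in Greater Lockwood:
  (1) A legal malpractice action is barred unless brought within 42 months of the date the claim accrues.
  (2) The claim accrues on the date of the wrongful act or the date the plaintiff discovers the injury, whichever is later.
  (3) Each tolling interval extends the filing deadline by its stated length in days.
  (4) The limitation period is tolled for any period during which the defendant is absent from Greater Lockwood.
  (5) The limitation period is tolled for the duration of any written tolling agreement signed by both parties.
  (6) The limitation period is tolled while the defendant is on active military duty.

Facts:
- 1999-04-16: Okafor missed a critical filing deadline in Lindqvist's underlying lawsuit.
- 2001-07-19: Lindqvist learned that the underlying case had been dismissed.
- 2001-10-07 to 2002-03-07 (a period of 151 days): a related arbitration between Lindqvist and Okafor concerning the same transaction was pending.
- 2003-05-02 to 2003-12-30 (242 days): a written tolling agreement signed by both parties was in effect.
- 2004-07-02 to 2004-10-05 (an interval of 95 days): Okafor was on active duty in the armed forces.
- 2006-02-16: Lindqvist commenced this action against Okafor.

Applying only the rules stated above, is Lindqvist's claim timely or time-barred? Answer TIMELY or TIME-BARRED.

Because discovery on 2001-07-19 post-dates the 1999-04-16 act, accrual under the later-of rule falls on 2001-07-19.
Adding the 42 months base period to 2001-07-19 gives a deadline of 2005-01-19, before any tolling.
Because the written tolling agreement ran from 2003-05-02 to 2003-12-30, the deadline is extended by 242 days to 2005-09-18.
The defendant's active military service from 2004-07-02 to 2004-10-05 tolled the period for 95 days, extending the deadline to 2005-12-22.
The pending related arbitration from 2001-10-07 to 2002-03-07 does not toll the period, because no stated rule makes a pending arbitration a tolling event.
The 2006-02-16 filing falls after the 2005-12-22 deadline; the claim is time-barred.

TIME-BARRED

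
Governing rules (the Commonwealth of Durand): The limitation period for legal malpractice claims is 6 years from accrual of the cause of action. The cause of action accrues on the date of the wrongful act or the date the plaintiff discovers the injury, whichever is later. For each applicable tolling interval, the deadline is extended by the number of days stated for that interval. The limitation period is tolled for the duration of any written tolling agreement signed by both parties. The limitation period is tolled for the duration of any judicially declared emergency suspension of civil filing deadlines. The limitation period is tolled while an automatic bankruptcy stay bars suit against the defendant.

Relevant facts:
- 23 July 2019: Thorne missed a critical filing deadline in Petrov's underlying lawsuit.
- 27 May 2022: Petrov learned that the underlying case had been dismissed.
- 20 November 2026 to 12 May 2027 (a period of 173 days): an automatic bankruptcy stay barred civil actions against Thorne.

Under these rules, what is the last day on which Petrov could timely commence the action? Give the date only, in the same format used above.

Because discovery on 27 May 2022 post-dates the 23 July 2019 act, accrual under the later-of rule falls on 27 May 2022.
6 years from 27 May 2022 is 27 May 2028.
The automatic bankruptcy stay from 20 November 2026 to 12 May 2027 tolled the period for 173 days, extending the deadline to 16 November 2028.

16 November 2028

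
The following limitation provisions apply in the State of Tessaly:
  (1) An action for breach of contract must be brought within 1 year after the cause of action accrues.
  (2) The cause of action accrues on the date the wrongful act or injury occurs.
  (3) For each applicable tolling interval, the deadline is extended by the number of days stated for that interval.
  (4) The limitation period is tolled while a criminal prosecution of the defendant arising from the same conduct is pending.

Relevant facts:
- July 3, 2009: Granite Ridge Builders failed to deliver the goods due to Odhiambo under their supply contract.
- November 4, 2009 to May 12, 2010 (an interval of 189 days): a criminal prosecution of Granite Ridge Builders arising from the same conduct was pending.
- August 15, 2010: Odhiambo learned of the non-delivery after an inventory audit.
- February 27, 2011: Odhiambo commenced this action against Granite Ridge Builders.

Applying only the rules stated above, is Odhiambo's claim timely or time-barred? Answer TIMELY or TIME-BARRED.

Because the rule ties accrual to occurrence, the claim accrued on July 3, 2009, not on the August 15, 2010 discovery date.
Adding the 1 year base period to July 3, 2009 gives a deadline of July 3, 2010, before any tolling.
The period was tolled for 189 days by the pending criminal prosecution (November 4, 2009 to May 12, 2010), pushing the deadline to January 8, 2011.
The February 27, 2011 filing falls after the January 8, 2011 deadline; the claim is time-barred.

TIME-BARRED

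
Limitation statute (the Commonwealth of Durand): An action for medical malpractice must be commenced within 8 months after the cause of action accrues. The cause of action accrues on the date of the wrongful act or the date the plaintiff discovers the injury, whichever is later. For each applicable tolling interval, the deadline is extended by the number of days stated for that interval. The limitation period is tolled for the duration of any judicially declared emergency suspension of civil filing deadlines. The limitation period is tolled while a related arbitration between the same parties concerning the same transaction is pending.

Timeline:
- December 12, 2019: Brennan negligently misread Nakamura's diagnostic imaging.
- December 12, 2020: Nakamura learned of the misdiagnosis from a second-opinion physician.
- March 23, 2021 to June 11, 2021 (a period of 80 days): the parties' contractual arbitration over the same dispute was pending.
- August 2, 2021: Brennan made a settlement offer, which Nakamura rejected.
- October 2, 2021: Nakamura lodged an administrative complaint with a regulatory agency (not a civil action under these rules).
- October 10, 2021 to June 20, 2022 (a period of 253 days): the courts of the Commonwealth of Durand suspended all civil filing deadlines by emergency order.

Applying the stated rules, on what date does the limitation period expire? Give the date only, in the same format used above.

July 11, 2022

Taking the later of the act (December 12, 2019) and discovery (December 12, 2020), the claim accrued on December 12, 2020.
8 months from December 12, 2020 is August 12, 2021.
The pending related arbitration from March 23, 2021 to June 11, 2021 tolled the period for 80 days, extending the deadline to October 31, 2021.
The emergency suspension of filing deadlines from October 10, 2021 to June 20, 2022 tolled the period for 253 days, extending the deadline to July 11, 2022.
None of the other events listed affects the running of the period under the stated rules.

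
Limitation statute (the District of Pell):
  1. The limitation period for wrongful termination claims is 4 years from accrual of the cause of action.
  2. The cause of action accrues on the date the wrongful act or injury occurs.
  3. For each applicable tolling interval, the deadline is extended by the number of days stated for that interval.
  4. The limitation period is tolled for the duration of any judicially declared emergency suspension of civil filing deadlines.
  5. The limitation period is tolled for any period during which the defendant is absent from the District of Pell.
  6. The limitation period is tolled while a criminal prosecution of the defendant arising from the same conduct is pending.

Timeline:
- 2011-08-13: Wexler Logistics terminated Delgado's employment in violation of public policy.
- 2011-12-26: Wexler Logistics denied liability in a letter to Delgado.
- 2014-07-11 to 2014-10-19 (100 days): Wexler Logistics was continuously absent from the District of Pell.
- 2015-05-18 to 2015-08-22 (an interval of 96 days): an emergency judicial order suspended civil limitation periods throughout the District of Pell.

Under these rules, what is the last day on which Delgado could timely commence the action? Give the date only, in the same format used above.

The cause of action accrued on 2011-08-13, the date of the act.
The untolled deadline — 4 years after 2011-08-13 — is 2015-08-13.
Because the defendant's absence from the jurisdiction ran from 2014-07-11 to 2014-10-19, the deadline is extended by 100 days to 2015-11-21.
The emergency suspension of filing deadlines from 2015-05-18 to 2015-08-22 tolled the period for 96 days, extending the deadline to 2016-02-25.
The other events in the timeline have no effect on the limitation period under the stated rules.

2016-02-25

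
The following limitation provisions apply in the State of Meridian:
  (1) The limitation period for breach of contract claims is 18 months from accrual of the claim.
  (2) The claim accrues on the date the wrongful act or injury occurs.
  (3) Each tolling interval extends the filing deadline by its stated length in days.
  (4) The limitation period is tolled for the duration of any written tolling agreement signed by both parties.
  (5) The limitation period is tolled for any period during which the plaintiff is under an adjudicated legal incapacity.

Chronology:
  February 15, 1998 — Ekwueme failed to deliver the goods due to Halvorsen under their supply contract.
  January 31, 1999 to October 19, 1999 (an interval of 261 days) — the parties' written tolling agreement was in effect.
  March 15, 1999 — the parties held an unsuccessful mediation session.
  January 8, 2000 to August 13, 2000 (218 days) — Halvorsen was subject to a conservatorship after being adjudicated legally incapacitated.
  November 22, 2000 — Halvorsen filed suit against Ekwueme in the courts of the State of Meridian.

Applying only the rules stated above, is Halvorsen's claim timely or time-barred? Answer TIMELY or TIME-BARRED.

TIMELY

The claim accrued on February 15, 1998, when the wrongful act occurred.
The untolled deadline — 18 months after February 15, 1998 — is August 15, 1999.
The written tolling agreement from January 31, 1999 to October 19, 1999 tolled the period for 261 days, extending the deadline to May 2, 2000.
The plaintiff's legal incapacity from January 8, 2000 to August 13, 2000 tolled the period for 218 days, extending the deadline to December 6, 2000.
None of the other events listed affects the running of the period under the stated rules.
Halvorsen filed on November 22, 2000, before the December 6, 2000 deadline, so the action is timely.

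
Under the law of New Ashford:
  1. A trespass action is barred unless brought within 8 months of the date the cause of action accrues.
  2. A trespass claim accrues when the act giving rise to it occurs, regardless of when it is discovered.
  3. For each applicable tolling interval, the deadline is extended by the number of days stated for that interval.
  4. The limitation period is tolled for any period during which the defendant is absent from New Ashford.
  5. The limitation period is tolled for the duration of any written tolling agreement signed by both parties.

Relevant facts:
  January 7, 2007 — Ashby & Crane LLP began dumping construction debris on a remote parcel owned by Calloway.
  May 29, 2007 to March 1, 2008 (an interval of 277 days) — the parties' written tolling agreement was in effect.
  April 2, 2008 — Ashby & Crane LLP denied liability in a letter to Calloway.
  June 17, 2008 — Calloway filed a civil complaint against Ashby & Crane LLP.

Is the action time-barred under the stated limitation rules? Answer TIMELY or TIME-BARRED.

The cause of action accrued on January 7, 2007, the date of the act.
The untolled deadline — 8 months after January 7, 2007 — is September 7, 2007.
Because the written tolling agreement ran from May 29, 2007 to March 1, 2008, the deadline is extended by 277 days to June 10, 2008.
Nothing else in the chronology tolls or restarts the period.
Calloway filed on June 17, 2008, after the June 10, 2008 deadline, so the action is time-barred.

TIME-BARRED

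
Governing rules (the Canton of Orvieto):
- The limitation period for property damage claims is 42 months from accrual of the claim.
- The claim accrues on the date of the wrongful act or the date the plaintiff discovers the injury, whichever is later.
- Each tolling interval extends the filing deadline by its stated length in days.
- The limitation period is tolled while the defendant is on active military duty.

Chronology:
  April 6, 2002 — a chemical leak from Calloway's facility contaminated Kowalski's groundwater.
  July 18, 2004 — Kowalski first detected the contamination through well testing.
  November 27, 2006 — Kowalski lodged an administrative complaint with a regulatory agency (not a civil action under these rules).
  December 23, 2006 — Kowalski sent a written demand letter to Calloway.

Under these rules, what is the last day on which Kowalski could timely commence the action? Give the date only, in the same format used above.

The claim accrued on July 18, 2004 — the later of the April 6, 2002 act and the July 18, 2004 discovery.
42 months from July 18, 2004 is January 18, 2008.
None of the other events listed affects the running of the period under the stated rules.

January 18, 2008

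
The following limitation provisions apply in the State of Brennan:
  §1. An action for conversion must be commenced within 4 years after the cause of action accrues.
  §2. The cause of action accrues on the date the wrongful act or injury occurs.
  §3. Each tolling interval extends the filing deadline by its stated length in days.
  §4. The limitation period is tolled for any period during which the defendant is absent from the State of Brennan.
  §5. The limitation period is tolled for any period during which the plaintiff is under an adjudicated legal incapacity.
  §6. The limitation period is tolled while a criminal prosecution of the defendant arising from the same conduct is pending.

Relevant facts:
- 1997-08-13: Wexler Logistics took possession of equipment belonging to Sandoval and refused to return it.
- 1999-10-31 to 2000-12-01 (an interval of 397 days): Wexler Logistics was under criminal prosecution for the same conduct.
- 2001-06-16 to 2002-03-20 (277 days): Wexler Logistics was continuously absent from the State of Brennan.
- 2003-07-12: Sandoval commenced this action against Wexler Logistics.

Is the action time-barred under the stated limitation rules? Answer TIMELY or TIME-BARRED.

TIME-BARRED

The claim accrued on 1997-08-13, when the wrongful act occurred.
The untolled deadline — 4 years after 1997-08-13 — is 2001-08-13.
Because the pending criminal prosecution ran from 1999-10-31 to 2000-12-01, the deadline is extended by 397 days to 2002-09-14.
The defendant's absence from the jurisdiction from 2001-06-16 to 2002-03-20 tolled the period for 277 days, extending the deadline to 2003-06-18.
Filing on 2003-07-12 missed the 2003-06-18 deadline — the action is time-barred.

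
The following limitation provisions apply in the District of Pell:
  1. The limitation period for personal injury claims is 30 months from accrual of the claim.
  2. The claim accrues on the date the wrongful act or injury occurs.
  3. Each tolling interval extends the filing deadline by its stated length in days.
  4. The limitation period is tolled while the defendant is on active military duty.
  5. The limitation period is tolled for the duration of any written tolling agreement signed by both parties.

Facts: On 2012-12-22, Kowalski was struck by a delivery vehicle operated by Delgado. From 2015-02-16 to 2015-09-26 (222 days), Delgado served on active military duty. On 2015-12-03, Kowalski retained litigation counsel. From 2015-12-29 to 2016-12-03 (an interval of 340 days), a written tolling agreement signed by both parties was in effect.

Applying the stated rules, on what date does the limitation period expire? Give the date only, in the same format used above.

The limitation period began to run on 2012-12-22.
The untolled deadline — 30 months after 2012-12-22 — is 2015-06-22.
The defendant's active military service from 2015-02-16 to 2015-09-26 tolled the period for 222 days, extending the deadline to 2016-01-30.
Because the written tolling agreement ran from 2015-12-29 to 2016-12-03, the deadline is extended by 340 days to 2017-01-04.
Nothing else in the chronology tolls or restarts the period.

2017-01-04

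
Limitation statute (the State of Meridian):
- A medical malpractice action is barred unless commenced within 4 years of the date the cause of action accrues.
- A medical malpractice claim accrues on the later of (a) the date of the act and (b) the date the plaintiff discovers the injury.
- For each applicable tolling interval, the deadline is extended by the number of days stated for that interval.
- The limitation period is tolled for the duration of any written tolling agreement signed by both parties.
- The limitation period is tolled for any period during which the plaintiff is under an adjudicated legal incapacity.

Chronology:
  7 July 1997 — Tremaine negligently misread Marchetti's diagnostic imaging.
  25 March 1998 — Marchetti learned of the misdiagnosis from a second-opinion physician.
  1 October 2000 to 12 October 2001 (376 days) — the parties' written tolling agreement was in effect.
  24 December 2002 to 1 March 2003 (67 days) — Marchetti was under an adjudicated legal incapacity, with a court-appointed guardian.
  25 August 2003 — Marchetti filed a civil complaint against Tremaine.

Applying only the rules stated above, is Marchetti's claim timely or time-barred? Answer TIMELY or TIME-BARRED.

TIME-BARRED

Taking the later of the act (7 July 1997) and discovery (25 March 1998), the claim accrued on 25 March 1998.
The untolled deadline — 4 years after 25 March 1998 — is 25 March 2002.
The written tolling agreement from 1 October 2000 to 12 October 2001 tolled the period for 376 days, extending the deadline to 5 April 2003.
Because the plaintiff's legal incapacity ran from 24 December 2002 to 1 March 2003, the deadline is extended by 67 days to 11 June 2003.
Filing on 25 August 2003 missed the 11 June 2003 deadline — the action is time-barred.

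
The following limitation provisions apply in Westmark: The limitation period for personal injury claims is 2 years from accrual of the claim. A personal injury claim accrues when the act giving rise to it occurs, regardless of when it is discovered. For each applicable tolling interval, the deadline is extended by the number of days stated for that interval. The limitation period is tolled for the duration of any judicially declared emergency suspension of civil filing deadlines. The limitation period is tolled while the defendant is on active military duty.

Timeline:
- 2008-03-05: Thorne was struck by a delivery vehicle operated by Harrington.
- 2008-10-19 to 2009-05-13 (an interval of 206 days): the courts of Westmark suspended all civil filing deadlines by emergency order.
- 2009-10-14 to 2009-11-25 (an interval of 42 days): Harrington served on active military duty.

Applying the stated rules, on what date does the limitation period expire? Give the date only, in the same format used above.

The claim accrued on 2008-03-05, the date of the act.
2 years from 2008-03-05 is 2010-03-05.
The period was tolled for 206 days by the emergency suspension of filing deadlines (2008-10-19 to 2009-05-13), pushing the deadline to 2010-09-27.
The defendant's active military service from 2009-10-14 to 2009-11-25 tolled the period for 42 days, extending the deadline to 2010-11-08.

2010-11-08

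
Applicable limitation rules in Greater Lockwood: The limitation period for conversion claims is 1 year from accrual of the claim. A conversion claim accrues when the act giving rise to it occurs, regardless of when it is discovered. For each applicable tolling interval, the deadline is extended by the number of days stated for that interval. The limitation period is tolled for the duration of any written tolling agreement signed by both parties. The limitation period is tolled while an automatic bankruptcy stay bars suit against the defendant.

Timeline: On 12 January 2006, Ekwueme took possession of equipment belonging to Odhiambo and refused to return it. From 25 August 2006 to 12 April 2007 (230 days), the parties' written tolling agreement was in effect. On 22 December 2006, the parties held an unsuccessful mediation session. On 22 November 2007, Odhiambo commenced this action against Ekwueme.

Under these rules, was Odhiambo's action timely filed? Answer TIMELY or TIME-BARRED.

The limitation period began to run on 12 January 2006.
Adding the 1 year base period to 12 January 2006 gives a deadline of 12 January 2007, before any tolling.
Because the written tolling agreement ran from 25 August 2006 to 12 April 2007, the deadline is extended by 230 days to 30 August 2007.
Nothing else in the chronology tolls or restarts the period.
Filing on 22 November 2007 missed the 30 August 2007 deadline — the action is time-barred.

TIME-BARRED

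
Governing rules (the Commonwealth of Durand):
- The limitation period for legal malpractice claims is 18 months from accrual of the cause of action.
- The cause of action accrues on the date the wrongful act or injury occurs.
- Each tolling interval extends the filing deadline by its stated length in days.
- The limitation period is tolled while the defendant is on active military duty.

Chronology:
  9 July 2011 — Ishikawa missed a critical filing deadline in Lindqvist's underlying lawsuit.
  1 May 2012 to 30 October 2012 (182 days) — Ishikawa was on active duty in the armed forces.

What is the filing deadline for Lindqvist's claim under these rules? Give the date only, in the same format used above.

10 July 2013

The limitation period began to run on 9 July 2011.
Adding the 18 months base period to 9 July 2011 gives a deadline of 9 January 2013, before any tolling.
Because the defendant's active military service ran from 1 May 2012 to 30 October 2012, the deadline is extended by 182 days to 10 July 2013.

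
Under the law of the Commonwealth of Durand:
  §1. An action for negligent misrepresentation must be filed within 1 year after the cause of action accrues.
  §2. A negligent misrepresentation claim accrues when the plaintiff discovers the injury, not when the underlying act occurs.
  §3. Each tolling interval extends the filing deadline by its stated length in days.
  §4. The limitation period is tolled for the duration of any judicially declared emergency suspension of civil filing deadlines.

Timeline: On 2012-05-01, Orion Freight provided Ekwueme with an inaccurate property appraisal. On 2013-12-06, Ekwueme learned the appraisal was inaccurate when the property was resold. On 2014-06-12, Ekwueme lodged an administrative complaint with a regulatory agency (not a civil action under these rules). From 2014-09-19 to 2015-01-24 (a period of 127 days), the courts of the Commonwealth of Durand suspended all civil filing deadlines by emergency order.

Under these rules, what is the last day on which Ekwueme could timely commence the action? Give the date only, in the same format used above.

2015-04-12

Accrual is tied to discovery, so the period began on 2013-12-06 rather than on 2012-05-01 when the act occurred.
1 year from 2013-12-06 is 2014-12-06.
The emergency suspension of filing deadlines from 2014-09-19 to 2015-01-24 tolled the period for 127 days, extending the deadline to 2015-04-12.
The other events in the timeline have no effect on the limitation period under the stated rules.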